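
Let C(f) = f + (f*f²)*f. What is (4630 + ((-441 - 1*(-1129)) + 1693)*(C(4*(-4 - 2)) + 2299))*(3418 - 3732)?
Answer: -249749339154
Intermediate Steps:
C(f) = f + f⁴ (C(f) = f + f³*f = f + f⁴)
(4630 + ((-441 - 1*(-1129)) + 1693)*(C(4*(-4 - 2)) + 2299))*(3418 - 3732) = (4630 + ((-441 - 1*(-1129)) + 1693)*((4*(-4 - 2) + (4*(-4 - 2))⁴) + 2299))*(3418 - 3732) = (4630 + ((-441 + 1129) + 1693)*((4*(-6) + (4*(-6))⁴) + 2299))*(-314) = (4630 + (688 + 1693)*((-24 + (-24)⁴) + 2299))*(-314) = (4630 + 2381*((-24 + 331776) + 2299))*(-314) = (4630 + 2381*(331752 + 2299))*(-314) = (4630 + 2381*334051)*(-314) = (4630 + 795375431)*(-314) = 795380061*(-314) = -249749339154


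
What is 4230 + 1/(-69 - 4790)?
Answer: 20553569/4859 ≈ 4230.0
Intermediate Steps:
4230 + 1/(-69 - 4790) = 4230 + 1/(-4859) = 4230 - 1/4859 = 20553569/4859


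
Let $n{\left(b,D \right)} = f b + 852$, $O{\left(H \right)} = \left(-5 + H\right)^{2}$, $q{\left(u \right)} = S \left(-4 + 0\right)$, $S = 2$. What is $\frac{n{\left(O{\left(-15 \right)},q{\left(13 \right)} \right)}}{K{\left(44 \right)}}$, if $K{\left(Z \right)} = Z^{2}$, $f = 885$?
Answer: $\frac{88713}{484} \approx 183.29$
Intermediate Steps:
$q{\left(u \right)} = -8$ ($q{\left(u \right)} = 2 \left(-4 + 0\right) = 2 \left(-4\right) = -8$)
$n{\left(b,D \right)} = 852 + 885 b$ ($n{\left(b,D \right)} = 885 b + 852 = 852 + 885 b$)
$\frac{n{\left(O{\left(-15 \right)},q{\left(13 \right)} \right)}}{K{\left(44 \right)}} = \frac{852 + 885 \left(-5 - 15\right)^{2}}{44^{2}} = \frac{852 + 885 \left(-20\right)^{2}}{1936} = \left(852 + 885 \cdot 400\right) \frac{1}{1936} = \left(852 + 354000\right) \frac{1}{1936} = 354852 \cdot \frac{1}{1936} = \frac{88713}{484}$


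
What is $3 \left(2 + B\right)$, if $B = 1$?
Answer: $9$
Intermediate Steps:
$3 \left(2 + B\right) = 3 \left(2 + 1\right) = 3 \cdot 3 = 9$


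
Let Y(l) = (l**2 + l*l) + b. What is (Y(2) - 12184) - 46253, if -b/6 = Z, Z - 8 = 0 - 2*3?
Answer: -58441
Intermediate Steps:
Z = 2 (Z = 8 + (0 - 2*3) = 8 + (0 - 6) = 8 - 6 = 2)
b = -12 (b = -6*2 = -12)
Y(l) = -12 + 2*l**2 (Y(l) = (l**2 + l*l) - 12 = (l**2 + l**2) - 12 = 2*l**2 - 12 = -12 + 2*l**2)
(Y(2) - 12184) - 46253 = ((-12 + 2*2**2) - 12184) - 46253 = ((-12 + 2*4) - 12184) - 46253 = ((-12 + 8) - 12184) - 46253 = (-4 - 12184) - 46253 = -12188 - 46253 = -58441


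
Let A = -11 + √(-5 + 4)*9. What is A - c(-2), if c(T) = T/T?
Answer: -12 + 9*I ≈ -12.0 + 9.0*I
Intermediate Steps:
c(T) = 1
A = -11 + 9*I (A = -11 + √(-1)*9 = -11 + I*9 = -11 + 9*I ≈ -11.0 + 9.0*I)
A - c(-2) = (-11 + 9*I) - 1*1 = (-11 + 9*I) - 1 = -12 + 9*I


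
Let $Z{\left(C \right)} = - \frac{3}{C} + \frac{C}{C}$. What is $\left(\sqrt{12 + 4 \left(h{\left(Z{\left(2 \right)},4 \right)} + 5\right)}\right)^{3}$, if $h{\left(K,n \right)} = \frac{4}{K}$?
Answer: $0$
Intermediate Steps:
$Z{\left(C \right)} = 1 - \frac{3}{C}$ ($Z{\left(C \right)} = - \frac{3}{C} + 1 = 1 - \frac{3}{C}$)
$\left(\sqrt{12 + 4 \left(h{\left(Z{\left(2 \right)},4 \right)} + 5\right)}\right)^{3} = \left(\sqrt{12 + 4 \left(\frac{4}{\frac{1}{2} \left(-3 + 2\right)} + 5\right)}\right)^{3} = \left(\sqrt{12 + 4 \left(\frac{4}{\frac{1}{2} \left(-1\right)} + 5\right)}\right)^{3} = \left(\sqrt{12 + 4 \left(\frac{4}{- \frac{1}{2}} + 5\right)}\right)^{3} = \left(\sqrt{12 + 4 \left(4 \left(-2\right) + 5\right)}\right)^{3} = \left(\sqrt{12 + 4 \left(-8 + 5\right)}\right)^{3} = \left(\sqrt{12 + 4 \left(-3\right)}\right)^{3} = \left(\sqrt{12 - 12}\right)^{3} = \left(\sqrt{0}\right)^{3} = 0^{3} = 0$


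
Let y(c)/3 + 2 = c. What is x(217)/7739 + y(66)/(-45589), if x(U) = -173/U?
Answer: -330324593/76560479807 ≈ -0.0043146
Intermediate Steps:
y(c) = -6 + 3*c
x(217)/7739 + y(66)/(-45589) = -173/217/7739 + (-6 + 3*66)/(-45589) = -173*1/217*(1/7739) + (-6 + 198)*(-1/45589) = -173/217*1/7739 + 192*(-1/45589) = -173/1679363 - 192/45589 = -330324593/76560479807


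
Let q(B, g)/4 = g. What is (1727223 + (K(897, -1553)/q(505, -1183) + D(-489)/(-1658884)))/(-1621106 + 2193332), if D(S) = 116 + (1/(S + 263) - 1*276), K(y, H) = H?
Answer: 766051023579458857/253791334241298672 ≈ 3.0184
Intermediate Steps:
q(B, g) = 4*g
D(S) = -160 + 1/(263 + S) (D(S) = 116 + (1/(263 + S) - 276) = 116 + (-276 + 1/(263 + S)) = -160 + 1/(263 + S))
(1727223 + (K(897, -1553)/q(505, -1183) + D(-489)/(-1658884)))/(-1621106 + 2193332) = (1727223 + (-1553/(4*(-1183)) + ((-42079 - 160*(-489))/(263 - 489))/(-1658884)))/(-1621106 + 2193332) = (1727223 + (-1553/(-4732) + ((-42079 + 78240)/(-226))*(-1/1658884)))/572226 = (1727223 + (-1553*(-1/4732) - 1/226*36161*(-1/1658884)))*(1/572226) = (1727223 + (1553/4732 - 36161/226*(-1/1658884)))*(1/572226) = (1727223 + (1553/4732 + 36161/374907784))*(1/572226) = (1727223 + 145600725601/443515908472)*(1/572226) = (766051023579458857/443515908472)*(1/572226) = 766051023579458857/253791334241298672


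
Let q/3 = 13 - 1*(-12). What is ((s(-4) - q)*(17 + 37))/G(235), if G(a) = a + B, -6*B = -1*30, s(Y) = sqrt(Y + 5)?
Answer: -333/20 ≈ -16.650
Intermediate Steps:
s(Y) = sqrt(5 + Y)
B = 5 (B = -(-1)*30/6 = -1/6*(-30) = 5)
q = 75 (q = 3*(13 - 1*(-12)) = 3*(13 + 12) = 3*25 = 75)
G(a) = 5 + a (G(a) = a + 5 = 5 + a)
((s(-4) - q)*(17 + 37))/G(235) = ((sqrt(5 - 4) - 1*75)*(17 + 37))/(5 + 235) = ((sqrt(1) - 75)*54)/240 = ((1 - 75)*54)*(1/240) = -74*54*(1/240) = -3996*1/240 = -333/20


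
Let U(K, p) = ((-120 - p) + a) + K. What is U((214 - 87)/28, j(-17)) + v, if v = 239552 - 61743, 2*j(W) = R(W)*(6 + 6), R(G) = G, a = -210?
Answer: 4972395/28 ≈ 1.7759e+5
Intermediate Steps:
j(W) = 6*W (j(W) = (W*(6 + 6))/2 = (W*12)/2 = (12*W)/2 = 6*W)
U(K, p) = -330 + K - p (U(K, p) = ((-120 - p) - 210) + K = (-330 - p) + K = -330 + K - p)
v = 177809
U((214 - 87)/28, j(-17)) + v = (-330 + (214 - 87)/28 - 6*(-17)) + 177809 = (-330 + 127*(1/28) - 1*(-102)) + 177809 = (-330 + 127/28 + 102) + 177809 = -6257/28 + 177809 = 4972395/28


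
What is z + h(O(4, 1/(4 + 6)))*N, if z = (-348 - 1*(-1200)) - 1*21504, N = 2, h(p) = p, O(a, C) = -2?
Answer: -20656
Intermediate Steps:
z = -20652 (z = (-348 + 1200) - 21504 = 852 - 21504 = -20652)
z + h(O(4, 1/(4 + 6)))*N = -20652 - 2*2 = -20652 - 4 = -20656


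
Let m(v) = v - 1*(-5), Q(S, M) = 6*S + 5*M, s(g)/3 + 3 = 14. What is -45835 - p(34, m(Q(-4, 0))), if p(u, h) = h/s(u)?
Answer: -1512536/33 ≈ -45834.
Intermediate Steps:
s(g) = 33 (s(g) = -9 + 3*14 = -9 + 42 = 33)
Q(S, M) = 5*M + 6*S
m(v) = 5 + v (m(v) = v + 5 = 5 + v)
p(u, h) = h/33
-45835 - p(34, m(Q(-4, 0))) = -45835 - (5 + (5*0 + 6*(-4)))/33 = -45835 - (5 + (0 - 24))/33 = -45835 - (5 - 24)/33 = -45835 - (-19)/33 = -45835 - 1*(-19/33) = -45835 + 19/33 = -1512536/33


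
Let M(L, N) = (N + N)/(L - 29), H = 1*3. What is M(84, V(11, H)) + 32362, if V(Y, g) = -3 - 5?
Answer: 1779894/55 ≈ 32362.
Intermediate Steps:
H = 3
V(Y, g) = -8
M(L, N) = 2*N/(-29 + L) (M(L, N) = (2*N)/(-29 + L) = 2*N/(-29 + L))
M(84, V(11, H)) + 32362 = 2*(-8)/(-29 + 84) + 32362 = 2*(-8)/55 + 32362 = 2*(-8)*(1/55) + 32362 = -16/55 + 32362 = 1779894/55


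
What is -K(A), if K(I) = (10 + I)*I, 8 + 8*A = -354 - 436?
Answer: -143241/16 ≈ -8952.6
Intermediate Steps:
A = -399/4 (A = -1 + (-354 - 436)/8 = -1 + (1/8)*(-790) = -1 - 395/4 = -399/4 ≈ -99.750)
K(I) = I*(10 + I)
-K(A) = -(-399)*(10 - 399/4)/4 = -(-399)*(-359)/(4*4) = -1*143241/16 = -143241/16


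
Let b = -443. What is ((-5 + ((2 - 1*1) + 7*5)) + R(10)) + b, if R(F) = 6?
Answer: -406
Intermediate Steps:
((-5 + ((2 - 1*1) + 7*5)) + R(10)) + b = ((-5 + ((2 - 1*1) + 7*5)) + 6) - 443 = ((-5 + ((2 - 1) + 35)) + 6) - 443 = ((-5 + (1 + 35)) + 6) - 443 = ((-5 + 36) + 6) - 443 = (31 + 6) - 443 = 37 - 443 = -406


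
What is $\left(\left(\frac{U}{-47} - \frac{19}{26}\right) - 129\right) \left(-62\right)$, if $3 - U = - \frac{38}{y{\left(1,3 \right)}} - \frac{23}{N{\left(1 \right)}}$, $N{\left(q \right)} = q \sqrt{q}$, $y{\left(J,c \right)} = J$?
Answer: $\frac{4966045}{611} \approx 8127.7$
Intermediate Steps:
$N{\left(q \right)} = q^{\frac{3}{2}}$
$U = 64$ ($U = 3 - \left(- \frac{38}{1} - \frac{23}{1^{\frac{3}{2}}}\right) = 3 - \left(\left(-38\right) 1 - \frac{23}{1}\right) = 3 - \left(-38 - 23\right) = 3 - -61 = 3 + 61 = 64$)
$\left(\left(\frac{U}{-47} - \frac{19}{26}\right) - 129\right) \left(-62\right) = \left(\left(\frac{64}{-47} - \frac{19}{26}\right) - 129\right) \left(-62\right) = \left(\left(64 \left(- \frac{1}{47}\right) - \frac{19}{26}\right) - 129\right) \left(-62\right) = \left(\left(- \frac{64}{47} - \frac{19}{26}\right) - 129\right) \left(-62\right) = \left(- \frac{2557}{1222} - 129\right) \left(-62\right) = \left(- \frac{160195}{1222}\right) \left(-62\right) = \frac{4966045}{611}$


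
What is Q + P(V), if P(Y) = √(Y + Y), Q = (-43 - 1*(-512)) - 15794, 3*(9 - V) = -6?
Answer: -15325 + √22 ≈ -15320.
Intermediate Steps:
V = 11 (V = 9 - ⅓*(-6) = 9 + 2 = 11)
Q = -15325 (Q = (-43 + 512) - 15794 = 469 - 15794 = -15325)
P(Y) = √2*√Y (P(Y) = √(2*Y) = √2*√Y)
Q + P(V) = -15325 + √2*√11 = -15325 + √22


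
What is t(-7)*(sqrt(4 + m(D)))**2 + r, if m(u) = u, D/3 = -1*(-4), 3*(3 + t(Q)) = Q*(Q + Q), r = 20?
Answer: 1484/3 ≈ 494.67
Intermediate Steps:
t(Q) = -3 + 2*Q**2/3 (t(Q) = -3 + (Q*(Q + Q))/3 = -3 + (Q*(2*Q))/3 = -3 + (2*Q**2)/3 = -3 + 2*Q**2/3)
D = 12 (D = 3*(-1*(-4)) = 3*4 = 12)
t(-7)*(sqrt(4 + m(D)))**2 + r = (-3 + (2/3)*(-7)**2)*(sqrt(4 + 12))**2 + 20 = (-3 + (2/3)*49)*(sqrt(16))**2 + 20 = (-3 + 98/3)*4**2 + 20 = (89/3)*16 + 20 = 1424/3 + 20 = 1484/3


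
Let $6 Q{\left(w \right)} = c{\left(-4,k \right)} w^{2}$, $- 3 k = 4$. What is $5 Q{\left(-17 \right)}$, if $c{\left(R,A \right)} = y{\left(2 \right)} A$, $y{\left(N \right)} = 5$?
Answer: $- \frac{14450}{9} \approx -1605.6$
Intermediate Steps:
$k = - \frac{4}{3}$ ($k = \left(- \frac{1}{3}\right) 4 = - \frac{4}{3} \approx -1.3333$)
$c{\left(R,A \right)} = 5 A$
$Q{\left(w \right)} = - \frac{10 w^{2}}{9}$ ($Q{\left(w \right)} = \frac{5 \left(- \frac{4}{3}\right) w^{2}}{6} = \frac{\left(- \frac{20}{3}\right) w^{2}}{6} = - \frac{10 w^{2}}{9}$)
$5 Q{\left(-17 \right)} = 5 \left(- \frac{10 \left(-17\right)^{2}}{9}\right) = 5 \left(\left(- \frac{10}{9}\right) 289\right) = 5 \left(- \frac{2890}{9}\right) = - \frac{14450}{9}$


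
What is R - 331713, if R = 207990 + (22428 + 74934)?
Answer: -26361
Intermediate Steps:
R = 305352 (R = 207990 + 97362 = 305352)
R - 331713 = 305352 - 331713 = -26361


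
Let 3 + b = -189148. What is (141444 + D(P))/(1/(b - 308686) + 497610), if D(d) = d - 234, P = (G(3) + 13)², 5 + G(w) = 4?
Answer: 70371251298/247728669569 ≈ 0.28407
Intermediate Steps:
b = -189151 (b = -3 - 189148 = -189151)
G(w) = -1 (G(w) = -5 + 4 = -1)
P = 144 (P = (-1 + 13)² = 12² = 144)
D(d) = -234 + d
(141444 + D(P))/(1/(b - 308686) + 497610) = (141444 + (-234 + 144))/(1/(-189151 - 308686) + 497610) = (141444 - 90)/(1/(-497837) + 497610) = 141354/(-1/497837 + 497610) = 141354/(247728669569/497837) = 141354*(497837/247728669569) = 70371251298/247728669569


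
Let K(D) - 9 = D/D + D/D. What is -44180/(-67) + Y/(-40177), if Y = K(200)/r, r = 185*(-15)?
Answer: 4925680112237/7469908725 ≈ 659.40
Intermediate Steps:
K(D) = 11 (K(D) = 9 + (D/D + D/D) = 9 + (1 + 1) = 9 + 2 = 11)
r = -2775
Y = -11/2775 (Y = 11/(-2775) = 11*(-1/2775) = -11/2775 ≈ -0.0039640)
-44180/(-67) + Y/(-40177) = -44180/(-67) - 11/2775/(-40177) = -44180*(-1/67) - 11/2775*(-1/40177) = 44180/67 + 11/111491175 = 4925680112237/7469908725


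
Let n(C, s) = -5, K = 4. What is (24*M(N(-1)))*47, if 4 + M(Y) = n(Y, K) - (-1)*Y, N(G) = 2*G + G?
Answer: -13536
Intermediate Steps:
N(G) = 3*G
M(Y) = -9 + Y (M(Y) = -4 + (-5 - (-1)*Y) = -4 + (-5 + Y) = -9 + Y)
(24*M(N(-1)))*47 = (24*(-9 + 3*(-1)))*47 = (24*(-9 - 3))*47 = (24*(-12))*47 = -288*47 = -13536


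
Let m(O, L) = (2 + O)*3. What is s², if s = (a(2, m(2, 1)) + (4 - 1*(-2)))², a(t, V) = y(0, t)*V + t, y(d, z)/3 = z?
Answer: 40960000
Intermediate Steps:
y(d, z) = 3*z
m(O, L) = 6 + 3*O
a(t, V) = t + 3*V*t (a(t, V) = (3*t)*V + t = 3*V*t + t = t + 3*V*t)
s = 6400 (s = (2*(1 + 3*(6 + 3*2)) + (4 - 1*(-2)))² = (2*(1 + 3*(6 + 6)) + (4 + 2))² = (2*(1 + 3*12) + 6)² = (2*(1 + 36) + 6)² = (2*37 + 6)² = (74 + 6)² = 80² = 6400)
s² = 6400² = 40960000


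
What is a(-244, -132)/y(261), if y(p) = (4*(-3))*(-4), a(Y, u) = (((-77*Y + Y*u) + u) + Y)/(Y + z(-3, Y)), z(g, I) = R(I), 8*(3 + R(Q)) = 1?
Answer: -5062/1185 ≈ -4.2717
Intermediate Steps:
R(Q) = -23/8 (R(Q) = -3 + (⅛)*1 = -3 + ⅛ = -23/8)
z(g, I) = -23/8
a(Y, u) = (u - 76*Y + Y*u)/(-23/8 + Y) (a(Y, u) = (((-77*Y + Y*u) + u) + Y)/(Y - 23/8) = ((u - 77*Y + Y*u) + Y)/(-23/8 + Y) = (u - 76*Y + Y*u)/(-23/8 + Y))
y(p) = 48 (y(p) = -12*(-4) = 48)
a(-244, -132)/y(261) = (8*(-132 - 76*(-244) - 244*(-132))/(-23 + 8*(-244)))/48 = (8*(-132 + 18544 + 32208)/(-23 - 1952))*(1/48) = (8*50620/(-1975))*(1/48) = (8*(-1/1975)*50620)*(1/48) = -80992/395*1/48 = -5062/1185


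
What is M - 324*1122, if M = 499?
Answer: -363029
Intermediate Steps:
M - 324*1122 = 499 - 324*1122 = 499 - 363528 = -363029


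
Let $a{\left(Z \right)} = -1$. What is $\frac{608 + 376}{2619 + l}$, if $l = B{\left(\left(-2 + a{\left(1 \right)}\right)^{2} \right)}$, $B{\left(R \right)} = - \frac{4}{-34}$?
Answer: $\frac{16728}{44525} \approx 0.3757$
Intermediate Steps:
$B{\left(R \right)} = \frac{2}{17}$ ($B{\left(R \right)} = \left(-4\right) \left(- \frac{1}{34}\right) = \frac{2}{17}$)
$l = \frac{2}{17} \approx 0.11765$
$\frac{608 + 376}{2619 + l} = \frac{608 + 376}{2619 + \frac{2}{17}} = \frac{984}{\frac{44525}{17}} = 984 \cdot \frac{17}{44525} = \frac{16728}{44525}$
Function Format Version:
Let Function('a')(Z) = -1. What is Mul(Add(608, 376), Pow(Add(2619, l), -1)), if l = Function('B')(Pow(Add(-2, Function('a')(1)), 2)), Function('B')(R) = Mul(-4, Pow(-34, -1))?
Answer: Rational(16728, 44525) ≈ 0.37570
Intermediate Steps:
Function('B')(R) = Rational(2, 17) (Function('B')(R) = Mul(-4, Rational(-1, 34)) = Rational(2, 17))
l = Rational(2, 17) ≈ 0.11765
Mul(Add(608, 376), Pow(Add(2619, l), -1)) = Mul(Add(608, 376), Pow(Add(2619, Rational(2, 17)), -1)) = Mul(984, Pow(Rational(44525, 17), -1)) = Mul(984, Rational(17, 44525)) = Rational(16728, 44525)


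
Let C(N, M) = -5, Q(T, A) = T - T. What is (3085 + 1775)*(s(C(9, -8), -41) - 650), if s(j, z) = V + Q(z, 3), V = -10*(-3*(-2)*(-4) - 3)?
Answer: -1846800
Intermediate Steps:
Q(T, A) = 0
V = 270 (V = -10*(6*(-4) - 3) = -10*(-24 - 3) = -10*(-27) = 270)
s(j, z) = 270 (s(j, z) = 270 + 0 = 270)
(3085 + 1775)*(s(C(9, -8), -41) - 650) = (3085 + 1775)*(270 - 650) = 4860*(-380) = -1846800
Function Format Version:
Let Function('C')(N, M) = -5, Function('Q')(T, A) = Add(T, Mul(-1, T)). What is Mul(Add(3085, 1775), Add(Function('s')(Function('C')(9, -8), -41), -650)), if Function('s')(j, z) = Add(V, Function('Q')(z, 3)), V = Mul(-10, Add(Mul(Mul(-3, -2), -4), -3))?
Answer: -1846800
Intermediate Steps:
Function('Q')(T, A) = 0
V = 270 (V = Mul(-10, Add(Mul(6, -4), -3)) = Mul(-10, Add(-24, -3)) = Mul(-10, -27) = 270)
Function('s')(j, z) = 270 (Function('s')(j, z) = Add(270, 0) = 270)
Mul(Add(3085, 1775), Add(Function('s')(Function('C')(9, -8), -41), -650)) = Mul(Add(3085, 1775), Add(270, -650)) = Mul(4860, -380) = -1846800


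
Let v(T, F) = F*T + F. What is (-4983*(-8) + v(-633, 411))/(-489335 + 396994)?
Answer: 219888/92341 ≈ 2.3813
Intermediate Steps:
v(T, F) = F + F*T
(-4983*(-8) + v(-633, 411))/(-489335 + 396994) = (-4983*(-8) + 411*(1 - 633))/(-489335 + 396994) = (39864 + 411*(-632))/(-92341) = (39864 - 259752)*(-1/92341) = -219888*(-1/92341) = 219888/92341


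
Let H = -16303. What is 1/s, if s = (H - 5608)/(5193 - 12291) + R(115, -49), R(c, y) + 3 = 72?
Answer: 7098/511673 ≈ 0.013872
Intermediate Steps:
R(c, y) = 69 (R(c, y) = -3 + 72 = 69)
s = 511673/7098 (s = (-16303 - 5608)/(5193 - 12291) + 69 = -21911/(-7098) + 69 = -21911*(-1/7098) + 69 = 21911/7098 + 69 = 511673/7098 ≈ 72.087)
1/s = 1/(511673/7098) = 7098/511673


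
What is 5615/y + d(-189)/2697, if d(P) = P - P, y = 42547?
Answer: 5615/42547 ≈ 0.13197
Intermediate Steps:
d(P) = 0
5615/y + d(-189)/2697 = 5615/42547 + 0/2697 = 5615*(1/42547) + 0*(1/2697) = 5615/42547 + 0 = 5615/42547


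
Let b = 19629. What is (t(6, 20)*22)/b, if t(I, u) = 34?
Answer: 748/19629 ≈ 0.038107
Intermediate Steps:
(t(6, 20)*22)/b = (34*22)/19629 = 748*(1/19629) = 748/19629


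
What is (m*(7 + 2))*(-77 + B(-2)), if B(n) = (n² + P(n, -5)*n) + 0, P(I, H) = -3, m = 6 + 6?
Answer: -7236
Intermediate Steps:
m = 12
B(n) = n² - 3*n (B(n) = (n² - 3*n) + 0 = n² - 3*n)
(m*(7 + 2))*(-77 + B(-2)) = (12*(7 + 2))*(-77 - 2*(-3 - 2)) = (12*9)*(-77 - 2*(-5)) = 108*(-77 + 10) = 108*(-67) = -7236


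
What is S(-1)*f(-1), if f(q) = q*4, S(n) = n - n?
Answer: 0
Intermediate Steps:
S(n) = 0
f(q) = 4*q
S(-1)*f(-1) = 0*(4*(-1)) = 0*(-4) = 0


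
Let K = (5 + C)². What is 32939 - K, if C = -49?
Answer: 31003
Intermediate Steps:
K = 1936 (K = (5 - 49)² = (-44)² = 1936)
32939 - K = 32939 - 1*1936 = 32939 - 1936 = 31003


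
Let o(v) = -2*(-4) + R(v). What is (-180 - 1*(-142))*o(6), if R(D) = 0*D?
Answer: -304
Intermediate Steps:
R(D) = 0
o(v) = 8 (o(v) = -2*(-4) + 0 = 8 + 0 = 8)
(-180 - 1*(-142))*o(6) = (-180 - 1*(-142))*8 = (-180 + 142)*8 = -38*8 = -304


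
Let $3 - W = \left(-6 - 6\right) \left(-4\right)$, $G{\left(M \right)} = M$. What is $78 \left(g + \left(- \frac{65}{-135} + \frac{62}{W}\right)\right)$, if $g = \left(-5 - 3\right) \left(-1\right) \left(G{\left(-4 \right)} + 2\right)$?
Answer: $- \frac{59306}{45} \approx -1317.9$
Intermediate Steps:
$g = -16$ ($g = \left(-5 - 3\right) \left(-1\right) \left(-4 + 2\right) = \left(-8\right) \left(-1\right) \left(-2\right) = 8 \left(-2\right) = -16$)
$W = -45$ ($W = 3 - \left(-6 - 6\right) \left(-4\right) = 3 - \left(-12\right) \left(-4\right) = 3 - 48 = -45$)
$78 \left(g + \left(- \frac{65}{-135} + \frac{62}{W}\right)\right) = 78 \left(-16 + \left(- \frac{65}{-135} + \frac{62}{-45}\right)\right) = 78 \left(-16 + \left(\left(-65\right) \left(- \frac{1}{135}\right) + 62 \left(- \frac{1}{45}\right)\right)\right) = 78 \left(-16 + \left(\frac{13}{27} - \frac{62}{45}\right)\right) = 78 \left(-16 - \frac{121}{135}\right) = 78 \left(- \frac{2281}{135}\right) = - \frac{59306}{45}$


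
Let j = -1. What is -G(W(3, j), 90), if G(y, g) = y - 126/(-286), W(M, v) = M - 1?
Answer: -349/143 ≈ -2.4406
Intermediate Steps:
W(M, v) = -1 + M
G(y, g) = 63/143 + y (G(y, g) = y - 126*(-1/286) = y + 63/143 = 63/143 + y)
-G(W(3, j), 90) = -(63/143 + (-1 + 3)) = -(63/143 + 2) = -1*349/143 = -349/143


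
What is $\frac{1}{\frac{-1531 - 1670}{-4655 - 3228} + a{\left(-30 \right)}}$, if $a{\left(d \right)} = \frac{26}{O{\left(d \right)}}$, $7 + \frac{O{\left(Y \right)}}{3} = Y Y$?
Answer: $\frac{21118557}{8780437} \approx 2.4052$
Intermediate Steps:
$O{\left(Y \right)} = -21 + 3 Y^{2}$ ($O{\left(Y \right)} = -21 + 3 Y Y = -21 + 3 Y^{2}$)
$a{\left(d \right)} = \frac{26}{-21 + 3 d^{2}}$
$\frac{1}{\frac{-1531 - 1670}{-4655 - 3228} + a{\left(-30 \right)}} = \frac{1}{\frac{-1531 - 1670}{-4655 - 3228} + \frac{26}{3 \left(-7 + \left(-30\right)^{2}\right)}} = \frac{1}{- \frac{3201}{-7883} + \frac{26}{3 \left(-7 + 900\right)}} = \frac{1}{\left(-3201\right) \left(- \frac{1}{7883}\right) + \frac{26}{3 \cdot 893}} = \frac{1}{\frac{3201}{7883} + \frac{26}{3} \cdot \frac{1}{893}} = \frac{1}{\frac{3201}{7883} + \frac{26}{2679}} = \frac{1}{\frac{8780437}{21118557}} = \frac{21118557}{8780437}$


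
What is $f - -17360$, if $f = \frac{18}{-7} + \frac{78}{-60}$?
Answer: $\frac{1214929}{70} \approx 17356.0$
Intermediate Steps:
$f = - \frac{271}{70}$ ($f = 18 \left(- \frac{1}{7}\right) + 78 \left(- \frac{1}{60}\right) = - \frac{18}{7} - \frac{13}{10} = - \frac{271}{70} \approx -3.8714$)
$f - -17360 = - \frac{271}{70} - -17360 = - \frac{271}{70} + 17360 = \frac{1214929}{70}$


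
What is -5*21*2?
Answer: -210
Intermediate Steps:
-5*21*2 = -105*2 = -210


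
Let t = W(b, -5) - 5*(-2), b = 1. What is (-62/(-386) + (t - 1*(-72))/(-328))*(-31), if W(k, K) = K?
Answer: 145483/63304 ≈ 2.2982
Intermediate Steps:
t = 5 (t = -5 - 5*(-2) = -5 + 10 = 5)
(-62/(-386) + (t - 1*(-72))/(-328))*(-31) = (-62/(-386) + (5 - 1*(-72))/(-328))*(-31) = (-62*(-1/386) + (5 + 72)*(-1/328))*(-31) = (31/193 + 77*(-1/328))*(-31) = (31/193 - 77/328)*(-31) = -4693/63304*(-31) = 145483/63304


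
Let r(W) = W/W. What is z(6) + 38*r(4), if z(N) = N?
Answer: 44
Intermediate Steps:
r(W) = 1
z(6) + 38*r(4) = 6 + 38*1 = 6 + 38 = 44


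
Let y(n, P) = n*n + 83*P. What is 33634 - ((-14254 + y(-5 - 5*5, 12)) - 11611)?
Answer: 57603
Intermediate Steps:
y(n, P) = n² + 83*P
33634 - ((-14254 + y(-5 - 5*5, 12)) - 11611) = 33634 - ((-14254 + ((-5 - 5*5)² + 83*12)) - 11611) = 33634 - ((-14254 + ((-5 - 25)² + 996)) - 11611) = 33634 - ((-14254 + ((-30)² + 996)) - 11611) = 33634 - ((-14254 + (900 + 996)) - 11611) = 33634 - ((-14254 + 1896) - 11611) = 33634 - (-12358 - 11611) = 33634 - 1*(-23969) = 33634 + 23969 = 57603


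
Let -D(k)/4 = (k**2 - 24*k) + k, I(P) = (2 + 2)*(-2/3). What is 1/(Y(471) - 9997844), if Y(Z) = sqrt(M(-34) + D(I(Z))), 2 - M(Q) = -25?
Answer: -89980596/899611961837245 - 3*I*sqrt(2221)/899611961837245 ≈ -1.0002e-7 - 1.5716e-13*I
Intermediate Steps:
I(P) = -8/3 (I(P) = 4*(-2*1/3) = 4*(-2/3) = -8/3)
D(k) = -4*k**2 + 92*k (D(k) = -4*((k**2 - 24*k) + k) = -4*(k**2 - 23*k) = -4*k**2 + 92*k)
M(Q) = 27 (M(Q) = 2 - 1*(-25) = 2 + 25 = 27)
Y(Z) = I*sqrt(2221)/3 (Y(Z) = sqrt(27 + 4*(-8/3)*(23 - 1*(-8/3))) = sqrt(27 + 4*(-8/3)*(23 + 8/3)) = sqrt(27 + 4*(-8/3)*(77/3)) = sqrt(27 - 2464/9) = sqrt(-2221/9) = I*sqrt(2221)/3)
1/(Y(471) - 9997844) = 1/(I*sqrt(2221)/3 - 9997844) = 1/(-9997844 + I*sqrt(2221)/3)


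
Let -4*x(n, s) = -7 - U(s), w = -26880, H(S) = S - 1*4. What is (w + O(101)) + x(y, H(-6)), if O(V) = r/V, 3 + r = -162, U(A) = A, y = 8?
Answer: -10860483/404 ≈ -26882.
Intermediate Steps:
r = -165 (r = -3 - 162 = -165)
H(S) = -4 + S (H(S) = S - 4 = -4 + S)
x(n, s) = 7/4 + s/4 (x(n, s) = -(-7 - s)/4 = 7/4 + s/4)
O(V) = -165/V
(w + O(101)) + x(y, H(-6)) = (-26880 - 165/101) + (7/4 + (-4 - 6)/4) = (-26880 - 165*1/101) + (7/4 + (1/4)*(-10)) = (-26880 - 165/101) + (7/4 - 5/2) = -2715045/101 - 3/4 = -10860483/404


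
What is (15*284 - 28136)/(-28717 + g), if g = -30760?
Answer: 23876/59477 ≈ 0.40143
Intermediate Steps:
(15*284 - 28136)/(-28717 + g) = (15*284 - 28136)/(-28717 - 30760) = (4260 - 28136)/(-59477) = -23876*(-1/59477) = 23876/59477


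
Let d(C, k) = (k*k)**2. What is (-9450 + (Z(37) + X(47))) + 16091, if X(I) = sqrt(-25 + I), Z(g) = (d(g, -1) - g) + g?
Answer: 6642 + sqrt(22) ≈ 6646.7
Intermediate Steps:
d(C, k) = k**4 (d(C, k) = (k**2)**2 = k**4)
Z(g) = 1 (Z(g) = ((-1)**4 - g) + g = (1 - g) + g = 1)
(-9450 + (Z(37) + X(47))) + 16091 = (-9450 + (1 + sqrt(-25 + 47))) + 16091 = (-9450 + (1 + sqrt(22))) + 16091 = (-9449 + sqrt(22)) + 16091 = 6642 + sqrt(22)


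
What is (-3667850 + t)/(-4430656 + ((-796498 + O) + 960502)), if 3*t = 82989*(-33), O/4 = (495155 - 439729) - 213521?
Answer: 4580729/4899032 ≈ 0.93503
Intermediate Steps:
O = -632380 (O = 4*((495155 - 439729) - 213521) = 4*(55426 - 213521) = 4*(-158095) = -632380)
t = -912879 (t = (82989*(-33))/3 = (1/3)*(-2738637) = -912879)
(-3667850 + t)/(-4430656 + ((-796498 + O) + 960502)) = (-3667850 - 912879)/(-4430656 + ((-796498 - 632380) + 960502)) = -4580729/(-4430656 + (-1428878 + 960502)) = -4580729/(-4430656 - 468376) = -4580729/(-4899032) = -4580729*(-1/4899032) = 4580729/4899032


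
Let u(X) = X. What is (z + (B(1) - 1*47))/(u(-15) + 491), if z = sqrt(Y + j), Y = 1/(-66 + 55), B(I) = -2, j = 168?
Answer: -7/68 + sqrt(20317)/5236 ≈ -0.075719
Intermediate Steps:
Y = -1/11 (Y = 1/(-11) = -1/11 ≈ -0.090909)
z = sqrt(20317)/11 (z = sqrt(-1/11 + 168) = sqrt(1847/11) = sqrt(20317)/11 ≈ 12.958)
(z + (B(1) - 1*47))/(u(-15) + 491) = (sqrt(20317)/11 + (-2 - 1*47))/(-15 + 491) = (sqrt(20317)/11 + (-2 - 47))/476 = (sqrt(20317)/11 - 49)*(1/476) = (-49 + sqrt(20317)/11)*(1/476) = -7/68 + sqrt(20317)/5236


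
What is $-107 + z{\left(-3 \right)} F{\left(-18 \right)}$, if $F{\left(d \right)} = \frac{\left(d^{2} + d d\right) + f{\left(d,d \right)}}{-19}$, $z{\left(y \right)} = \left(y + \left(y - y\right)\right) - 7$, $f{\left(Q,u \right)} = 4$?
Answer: $\frac{4487}{19} \approx 236.16$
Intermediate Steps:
$z{\left(y \right)} = -7 + y$ ($z{\left(y \right)} = \left(y + 0\right) - 7 = y - 7 = -7 + y$)
$F{\left(d \right)} = - \frac{4}{19} - \frac{2 d^{2}}{19}$ ($F{\left(d \right)} = \frac{\left(d^{2} + d d\right) + 4}{-19} = \left(\left(d^{2} + d^{2}\right) + 4\right) \left(- \frac{1}{19}\right) = \left(2 d^{2} + 4\right) \left(- \frac{1}{19}\right) = \left(4 + 2 d^{2}\right) \left(- \frac{1}{19}\right) = - \frac{4}{19} - \frac{2 d^{2}}{19}$)
$-107 + z{\left(-3 \right)} F{\left(-18 \right)} = -107 + \left(-7 - 3\right) \left(- \frac{4}{19} - \frac{2 \left(-18\right)^{2}}{19}\right) = -107 - 10 \left(- \frac{4}{19} - \frac{648}{19}\right) = -107 - - \frac{6520}{19} = -107 + \frac{6520}{19} = \frac{4487}{19}$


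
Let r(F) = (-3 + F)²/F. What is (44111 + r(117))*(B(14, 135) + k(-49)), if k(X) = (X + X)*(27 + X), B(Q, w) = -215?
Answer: 1115855667/13 ≈ 8.5835e+7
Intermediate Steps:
k(X) = 2*X*(27 + X) (k(X) = (2*X)*(27 + X) = 2*X*(27 + X))
r(F) = (-3 + F)²/F
(44111 + r(117))*(B(14, 135) + k(-49)) = (44111 + (-3 + 117)²/117)*(-215 + 2*(-49)*(27 - 49)) = (44111 + (1/117)*114²)*(-215 + 2*(-49)*(-22)) = (44111 + (1/117)*12996)*(-215 + 2156) = (44111 + 1444/13)*1941 = (574887/13)*1941 = 1115855667/13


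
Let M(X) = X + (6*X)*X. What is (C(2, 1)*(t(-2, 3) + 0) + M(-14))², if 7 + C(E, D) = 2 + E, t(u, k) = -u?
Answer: 1336336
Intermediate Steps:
C(E, D) = -5 + E (C(E, D) = -7 + (2 + E) = -5 + E)
M(X) = X + 6*X²
(C(2, 1)*(t(-2, 3) + 0) + M(-14))² = ((-5 + 2)*(-1*(-2) + 0) - 14*(1 + 6*(-14)))² = (-3*(2 + 0) - 14*(1 - 84))² = (-3*2 - 14*(-83))² = (-6 + 1162)² = 1156² = 1336336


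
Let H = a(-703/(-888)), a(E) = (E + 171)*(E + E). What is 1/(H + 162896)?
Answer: 288/46992385 ≈ 6.1287e-6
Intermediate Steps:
a(E) = 2*E*(171 + E) (a(E) = (171 + E)*(2*E) = 2*E*(171 + E))
H = 78337/288 (H = 2*(-703/(-888))*(171 - 703/(-888)) = 2*(-703*(-1/888))*(171 - 703*(-1/888)) = 2*(19/24)*(171 + 19/24) = 2*(19/24)*(4123/24) = 78337/288 ≈ 272.00)
1/(H + 162896) = 1/(78337/288 + 162896) = 1/(46992385/288) = 288/46992385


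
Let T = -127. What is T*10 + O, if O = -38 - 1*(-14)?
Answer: -1294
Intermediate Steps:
O = -24 (O = -38 + 14 = -24)
T*10 + O = -127*10 - 24 = -1270 - 24 = -1294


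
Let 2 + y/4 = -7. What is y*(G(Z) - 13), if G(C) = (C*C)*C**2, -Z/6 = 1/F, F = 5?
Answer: 245844/625 ≈ 393.35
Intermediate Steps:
y = -36 (y = -8 + 4*(-7) = -8 - 28 = -36)
Z = -6/5 ≈ -1.2000
G(C) = C**4 (G(C) = C**2*C**2 = C**4)
y*(G(Z) - 13) = -36*((-6/5)**4 - 13) = -36*(1296/625 - 13) = -36*(-6829/625) = 245844/625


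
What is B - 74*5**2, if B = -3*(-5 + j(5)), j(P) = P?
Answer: -1850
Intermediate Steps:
B = 0 (B = -3*(-5 + 5) = -3*0 = 0)
B - 74*5**2 = 0 - 74*5**2 = 0 - 74*25 = 0 - 1850 = -1850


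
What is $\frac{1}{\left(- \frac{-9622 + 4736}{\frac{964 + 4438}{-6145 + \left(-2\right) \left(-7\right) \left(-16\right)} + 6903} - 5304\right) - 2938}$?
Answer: $- \frac{43959805}{362285593876} \approx -0.00012134$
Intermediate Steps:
$\frac{1}{\left(- \frac{-9622 + 4736}{\frac{964 + 4438}{-6145 + \left(-2\right) \left(-7\right) \left(-16\right)} + 6903} - 5304\right) - 2938} = \frac{1}{\left(- \frac{-4886}{\frac{5402}{-6145 + 14 \left(-16\right)} + 6903} + \left(-12875 + 7571\right)\right) - 2938} = \frac{1}{\left(- \frac{-4886}{\frac{5402}{-6145 - 224} + 6903} - 5304\right) - 2938} = \frac{1}{\left(- \frac{-4886}{\frac{5402}{-6369} + 6903} - 5304\right) - 2938} = \frac{1}{\left(- \frac{-4886}{5402 \left(- \frac{1}{6369}\right) + 6903} - 5304\right) - 2938} = \frac{1}{\left(- \frac{-4886}{- \frac{5402}{6369} + 6903} - 5304\right) - 2938} = \frac{1}{\left(- \frac{-4886}{\frac{43959805}{6369}} - 5304\right) - 2938} = \frac{1}{\left(- \frac{\left(-4886\right) 6369}{43959805} - 5304\right) - 2938} = \frac{1}{\left(\left(-1\right) \left(- \frac{31118934}{43959805}\right) - 5304\right) - 2938} = \frac{1}{\left(\frac{31118934}{43959805} - 5304\right) - 2938} = \frac{1}{- \frac{233131686786}{43959805} - 2938} = \frac{1}{- \frac{362285593876}{43959805}} = - \frac{43959805}{362285593876}$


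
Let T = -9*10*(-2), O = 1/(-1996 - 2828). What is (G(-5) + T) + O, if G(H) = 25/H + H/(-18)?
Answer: 845539/4824 ≈ 175.28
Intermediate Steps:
O = -1/4824 (O = 1/(-4824) = -1/4824 ≈ -0.00020730)
G(H) = 25/H - H/18 (G(H) = 25/H + H*(-1/18) = 25/H - H/18)
T = 180 (T = -90*(-2) = 180)
(G(-5) + T) + O = ((25/(-5) - 1/18*(-5)) + 180) - 1/4824 = ((25*(-⅕) + 5/18) + 180) - 1/4824 = ((-5 + 5/18) + 180) - 1/4824 = (-85/18 + 180) - 1/4824 = 3155/18 - 1/4824 = 845539/4824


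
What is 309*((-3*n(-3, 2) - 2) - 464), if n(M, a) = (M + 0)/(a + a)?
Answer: -573195/4 ≈ -1.4330e+5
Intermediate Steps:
n(M, a) = M/(2*a) (n(M, a) = M/((2*a)) = M*(1/(2*a)) = M/(2*a))
309*((-3*n(-3, 2) - 2) - 464) = 309*((-3*(-3)/(2*2) - 2) - 464) = 309*((-3*(-3/4) - 2) - 464) = 309*((9/4 - 2) - 464) = 309*(1/4 - 464) = 309*(-1855/4) = -573195/4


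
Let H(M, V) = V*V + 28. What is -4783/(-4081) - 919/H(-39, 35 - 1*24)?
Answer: -3037772/608069 ≈ -4.9958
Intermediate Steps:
H(M, V) = 28 + V² (H(M, V) = V² + 28 = 28 + V²)
-4783/(-4081) - 919/H(-39, 35 - 1*24) = -4783/(-4081) - 919/(28 + (35 - 1*24)²) = -4783*(-1/4081) - 919/(28 + (35 - 24)²) = 4783/4081 - 919/(28 + 11²) = 4783/4081 - 919/(28 + 121) = 4783/4081 - 919/149 = -3037772/608069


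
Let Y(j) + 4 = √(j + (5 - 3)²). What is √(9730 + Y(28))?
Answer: √(9726 + 4*√2) ≈ 98.649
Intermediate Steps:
Y(j) = -4 + √(4 + j) (Y(j) = -4 + √(j + (5 - 3)²) = -4 + √(j + 2²) = -4 + √(j + 4) = -4 + √(4 + j))
√(9730 + Y(28)) = √(9730 + (-4 + √(4 + 28))) = √(9730 + (-4 + √32)) = √(9730 + (-4 + 4*√2)) = √(9726 + 4*√2)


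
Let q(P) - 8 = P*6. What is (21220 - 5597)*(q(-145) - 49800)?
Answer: -791492426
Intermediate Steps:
q(P) = 8 + 6*P (q(P) = 8 + P*6 = 8 + 6*P)
(21220 - 5597)*(q(-145) - 49800) = (21220 - 5597)*((8 + 6*(-145)) - 49800) = 15623*((8 - 870) - 49800) = 15623*(-862 - 49800) = 15623*(-50662) = -791492426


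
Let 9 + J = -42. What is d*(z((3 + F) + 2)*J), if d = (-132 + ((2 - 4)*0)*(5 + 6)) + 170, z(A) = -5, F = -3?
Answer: 9690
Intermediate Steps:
J = -51 (J = -9 - 42 = -51)
d = 38 (d = (-132 - 2*0*11) + 170 = (-132 + 0*11) + 170 = (-132 + 0) + 170 = -132 + 170 = 38)
d*(z((3 + F) + 2)*J) = 38*(-5*(-51)) = 38*255 = 9690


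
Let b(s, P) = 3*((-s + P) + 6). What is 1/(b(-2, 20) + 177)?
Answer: 1/261 ≈ 0.0038314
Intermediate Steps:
b(s, P) = 18 - 3*s + 3*P (b(s, P) = 3*((P - s) + 6) = 3*(6 + P - s) = 18 - 3*s + 3*P)
1/(b(-2, 20) + 177) = 1/((18 - 3*(-2) + 3*20) + 177) = 1/((18 + 6 + 60) + 177) = 1/(84 + 177) = 1/261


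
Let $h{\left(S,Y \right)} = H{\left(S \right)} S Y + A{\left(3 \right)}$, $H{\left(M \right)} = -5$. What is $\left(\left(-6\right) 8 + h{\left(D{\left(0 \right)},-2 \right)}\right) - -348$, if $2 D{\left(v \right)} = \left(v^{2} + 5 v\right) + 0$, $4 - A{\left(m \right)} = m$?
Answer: $301$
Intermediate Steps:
$A{\left(m \right)} = 4 - m$
$D{\left(v \right)} = \frac{v^{2}}{2} + \frac{5 v}{2}$ ($D{\left(v \right)} = \frac{\left(v^{2} + 5 v\right) + 0}{2} = \frac{v^{2} + 5 v}{2} = \frac{v^{2}}{2} + \frac{5 v}{2}$)
$h{\left(S,Y \right)} = 1 - 5 S Y$ ($h{\left(S,Y \right)} = - 5 S Y + \left(4 - 3\right) = - 5 S Y + 1 = 1 - 5 S Y$)
$\left(\left(-6\right) 8 + h{\left(D{\left(0 \right)},-2 \right)}\right) - -348 = \left(\left(-6\right) 8 + \left(1 - 5 \cdot \frac{1}{2} \cdot 0 \left(5 + 0\right) \left(-2\right)\right)\right) - -348 = \left(-48 + \left(1 - 5 \cdot \frac{1}{2} \cdot 0 \cdot 5 \left(-2\right)\right)\right) + 348 = \left(-48 + \left(1 - 0 \left(-2\right)\right)\right) + 348 = \left(-48 + \left(1 + 0\right)\right) + 348 = \left(-48 + 1\right) + 348 = -47 + 348 = 301$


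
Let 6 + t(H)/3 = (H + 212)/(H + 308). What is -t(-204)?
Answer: 231/13 ≈ 17.769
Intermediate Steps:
t(H) = -18 + 3*(212 + H)/(308 + H) (t(H) = -18 + 3*((H + 212)/(H + 308)) = -18 + 3*((212 + H)/(308 + H)) = -18 + 3*(212 + H)/(308 + H))
-t(-204) = -3*(-1636 - 5*(-204))/(308 - 204) = -3*(-1636 + 1020)/104 = -3*(-616)/104 = -1*(-231/13) = 231/13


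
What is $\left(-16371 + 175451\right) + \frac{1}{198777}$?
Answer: $\frac{31621445161}{198777} \approx 1.5908 \cdot 10^{5}$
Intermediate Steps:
$\left(-16371 + 175451\right) + \frac{1}{198777} = 159080 + \frac{1}{198777} = \frac{31621445161}{198777}$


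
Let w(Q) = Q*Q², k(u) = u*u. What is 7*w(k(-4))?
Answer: 28672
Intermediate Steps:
k(u) = u²
w(Q) = Q³
7*w(k(-4)) = 7*((-4)²)³ = 7*16³ = 7*4096 = 28672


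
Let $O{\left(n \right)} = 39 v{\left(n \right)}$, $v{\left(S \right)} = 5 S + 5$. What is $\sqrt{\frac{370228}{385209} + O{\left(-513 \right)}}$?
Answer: $\frac{2 i \sqrt{411519805476483}}{128403} \approx 315.97 i$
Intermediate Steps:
$v{\left(S \right)} = 5 + 5 S$
$O{\left(n \right)} = 195 + 195 n$ ($O{\left(n \right)} = 39 \left(5 + 5 n\right) = 195 + 195 n$)
$\sqrt{\frac{370228}{385209} + O{\left(-513 \right)}} = \sqrt{\frac{370228}{385209} + \left(195 + 195 \left(-513\right)\right)} = \sqrt{370228 \cdot \frac{1}{385209} + \left(195 - 100035\right)} = \sqrt{\frac{370228}{385209} - 99840} = \sqrt{- \frac{38458896332}{385209}} = \frac{2 i \sqrt{411519805476483}}{128403}$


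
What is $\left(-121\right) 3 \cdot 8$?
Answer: $-2904$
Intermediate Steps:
$\left(-121\right) 3 \cdot 8 = \left(-363\right) 8 = -2904$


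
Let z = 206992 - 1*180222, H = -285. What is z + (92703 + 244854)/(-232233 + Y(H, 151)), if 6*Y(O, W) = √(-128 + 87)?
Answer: 4724789562694594/176505271495 - 184122*I*√41/176505271495 ≈ 26769.0 - 6.6794e-6*I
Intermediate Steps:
Y(O, W) = I*√41/6 (Y(O, W) = √(-128 + 87)/6 = √(-41)/6 = (I*√41)/6 = I*√41/6)
z = 26770 (z = 206992 - 180222 = 26770)
z + (92703 + 244854)/(-232233 + Y(H, 151)) = 26770 + (92703 + 244854)/(-232233 + I*√41/6) = 26770 + 337557/(-232233 + I*√41/6)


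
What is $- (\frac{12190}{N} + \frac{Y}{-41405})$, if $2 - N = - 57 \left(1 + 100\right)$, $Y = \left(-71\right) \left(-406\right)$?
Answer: $- \frac{3722176}{2620345} \approx -1.4205$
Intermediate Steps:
$Y = 28826$
$N = 5759$ ($N = 2 - - 57 \left(1 + 100\right) = 2 - \left(-57\right) 101 = 2 - -5757 = 2 + 5757 = 5759$)
$- (\frac{12190}{N} + \frac{Y}{-41405}) = - (\frac{12190}{5759} + \frac{28826}{-41405}) = - (12190 \cdot \frac{1}{5759} + 28826 \left(- \frac{1}{41405}\right)) = - (\frac{12190}{5759} - \frac{4118}{5915}) = \left(-1\right) \frac{3722176}{2620345} = - \frac{3722176}{2620345}$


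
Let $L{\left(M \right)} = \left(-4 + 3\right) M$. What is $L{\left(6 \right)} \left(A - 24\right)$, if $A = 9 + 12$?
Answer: $18$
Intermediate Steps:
$L{\left(M \right)} = - M$
$A = 21$
$L{\left(6 \right)} \left(A - 24\right) = \left(-1\right) 6 \left(21 - 24\right) = \left(-6\right) \left(-3\right) = 18$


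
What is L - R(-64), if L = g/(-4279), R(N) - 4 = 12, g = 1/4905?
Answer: -335815921/20988495 ≈ -16.000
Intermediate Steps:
g = 1/4905 ≈ 0.00020387
R(N) = 16 (R(N) = 4 + 12 = 16)
L = -1/20988495 (L = (1/4905)/(-4279) = (1/4905)*(-1/4279) = -1/20988495 ≈ -4.7645e-8)
L - R(-64) = -1/20988495 - 1*16 = -1/20988495 - 16 = -335815921/20988495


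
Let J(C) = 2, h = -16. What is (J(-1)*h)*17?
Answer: -544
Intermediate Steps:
(J(-1)*h)*17 = (2*(-16))*17 = -32*17 = -544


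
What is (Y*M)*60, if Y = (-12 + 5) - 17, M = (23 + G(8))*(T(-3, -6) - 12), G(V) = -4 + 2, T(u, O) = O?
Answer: 544320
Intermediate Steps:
G(V) = -2
M = -378 (M = (23 - 2)*(-6 - 12) = 21*(-18) = -378)
Y = -24 (Y = -7 - 17 = -24)
(Y*M)*60 = -24*(-378)*60 = 9072*60 = 544320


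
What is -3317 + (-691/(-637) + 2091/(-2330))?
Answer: -4922846507/1484210 ≈ -3316.8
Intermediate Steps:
-3317 + (-691/(-637) + 2091/(-2330)) = -3317 + (-691*(-1/637) + 2091*(-1/2330)) = -3317 + (691/637 - 2091/2330) = -3317 + 278063/1484210 = -4922846507/1484210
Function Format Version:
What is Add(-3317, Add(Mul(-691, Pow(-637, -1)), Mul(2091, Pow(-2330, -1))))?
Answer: Rational(-4922846507, 1484210) ≈ -3316.8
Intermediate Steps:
Add(-3317, Add(Mul(-691, Pow(-637, -1)), Mul(2091, Pow(-2330, -1)))) = Add(-3317, Add(Mul(-691, Rational(-1, 637)), Mul(2091, Rational(-1, 2330)))) = Add(-3317, Add(Rational(691, 637), Rational(-2091, 2330))) = Add(-3317, Rational(278063, 1484210)) = Rational(-4922846507, 1484210)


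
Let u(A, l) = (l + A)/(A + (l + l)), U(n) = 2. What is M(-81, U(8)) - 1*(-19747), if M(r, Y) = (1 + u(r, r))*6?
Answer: 19757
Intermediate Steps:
u(A, l) = (A + l)/(A + 2*l)
M(r, Y) = 10 (M(r, Y) = (1 + (r + r)/(r + 2*r))*6 = (1 + (2*r)/((3*r)))*6 = (1 + (1/(3*r))*(2*r))*6 = (1 + ⅔)*6 = (5/3)*6 = 10)
M(-81, U(8)) - 1*(-19747) = 10 - 1*(-19747) = 10 + 19747 = 19757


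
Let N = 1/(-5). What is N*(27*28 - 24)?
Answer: -732/5 ≈ -146.40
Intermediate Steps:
N = -⅕ ≈ -0.20000
N*(27*28 - 24) = -(27*28 - 24)/5 = -(756 - 24)/5 = -⅕*732 = -732/5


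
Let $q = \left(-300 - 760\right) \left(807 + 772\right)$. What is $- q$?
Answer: $1673740$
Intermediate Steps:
$q = -1673740$ ($q = \left(-1060\right) 1579 = -1673740$)
$- q = \left(-1\right) \left(-1673740\right) = 1673740$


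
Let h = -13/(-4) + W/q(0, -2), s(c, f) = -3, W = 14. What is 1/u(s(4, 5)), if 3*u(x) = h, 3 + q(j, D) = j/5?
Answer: -36/17 ≈ -2.1176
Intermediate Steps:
q(j, D) = -3 + j/5
h = -17/12 (h = -13/(-4) + 14/(-3 + (1/5)*0) = -13*(-1/4) + 14/(-3 + 0) = 13/4 + 14/(-3) = 13/4 + 14*(-1/3) = 13/4 - 14/3 = -17/12 ≈ -1.4167)
u(x) = -17/36 (u(x) = (1/3)*(-17/12) = -17/36)
1/u(s(4, 5)) = 1/(-17/36) = -36/17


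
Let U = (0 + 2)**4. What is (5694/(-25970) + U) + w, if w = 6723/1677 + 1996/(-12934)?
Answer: 921712980414/46941463205 ≈ 19.635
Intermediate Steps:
U = 16 (U = 2**4 = 16)
w = 13934665/3615053 (w = 6723*(1/1677) + 1996*(-1/12934) = 2241/559 - 998/6467 = 13934665/3615053 ≈ 3.8546)
(5694/(-25970) + U) + w = (5694/(-25970) + 16) + 13934665/3615053 = (5694*(-1/25970) + 16) + 13934665/3615053 = (-2847/12985 + 16) + 13934665/3615053 = 204913/12985 + 13934665/3615053 = 921712980414/46941463205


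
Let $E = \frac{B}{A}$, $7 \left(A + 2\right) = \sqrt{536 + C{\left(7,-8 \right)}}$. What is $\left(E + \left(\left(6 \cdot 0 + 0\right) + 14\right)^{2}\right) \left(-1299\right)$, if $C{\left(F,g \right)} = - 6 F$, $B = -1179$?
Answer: $\frac{37108533}{149} + \frac{10720647 \sqrt{494}}{298} \approx 1.0486 \cdot 10^{6}$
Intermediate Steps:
$A = -2 + \frac{\sqrt{494}}{7}$ ($A = -2 + \frac{\sqrt{536 - 42}}{7} = -2 + \frac{\sqrt{494}}{7} \approx 1.1752$)
$E = - \frac{1179}{-2 + \frac{\sqrt{494}}{7}} \approx -1003.3$
$\left(E + \left(\left(6 \cdot 0 + 0\right) + 14\right)^{2}\right) \left(-1299\right) = \left(\left(- \frac{57771}{149} - \frac{8253 \sqrt{494}}{298}\right) + \left(\left(6 \cdot 0 + 0\right) + 14\right)^{2}\right) \left(-1299\right) = \left(\left(- \frac{57771}{149} - \frac{8253 \sqrt{494}}{298}\right) + \left(\left(0 + 0\right) + 14\right)^{2}\right) \left(-1299\right) = \left(\left(- \frac{57771}{149} - \frac{8253 \sqrt{494}}{298}\right) + \left(0 + 14\right)^{2}\right) \left(-1299\right) = \left(\left(- \frac{57771}{149} - \frac{8253 \sqrt{494}}{298}\right) + 14^{2}\right) \left(-1299\right) = \left(\left(- \frac{57771}{149} - \frac{8253 \sqrt{494}}{298}\right) + 196\right) \left(-1299\right) = \left(- \frac{28567}{149} - \frac{8253 \sqrt{494}}{298}\right) \left(-1299\right) = \frac{37108533}{149} + \frac{10720647 \sqrt{494}}{298}$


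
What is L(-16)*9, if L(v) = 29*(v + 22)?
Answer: 1566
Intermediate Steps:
L(v) = 638 + 29*v (L(v) = 29*(22 + v) = 638 + 29*v)
L(-16)*9 = (638 + 29*(-16))*9 = (638 - 464)*9 = 174*9 = 1566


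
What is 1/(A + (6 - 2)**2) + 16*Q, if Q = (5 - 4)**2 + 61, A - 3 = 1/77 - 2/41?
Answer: 59394197/59870 ≈ 992.05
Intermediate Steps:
A = 9358/3157 (A = 3 + (1/77 - 2/41) = 3 - 113/3157 = 9358/3157 ≈ 2.9642)
Q = 62 (Q = 1**2 + 61 = 1 + 61 = 62)
1/(A + (6 - 2)**2) + 16*Q = 1/(9358/3157 + (6 - 2)**2) + 16*62 = 1/(9358/3157 + 4**2) + 992 = 1/(9358/3157 + 16) + 992 = 1/(59870/3157) + 992 = 3157/59870 + 992 = 59394197/59870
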